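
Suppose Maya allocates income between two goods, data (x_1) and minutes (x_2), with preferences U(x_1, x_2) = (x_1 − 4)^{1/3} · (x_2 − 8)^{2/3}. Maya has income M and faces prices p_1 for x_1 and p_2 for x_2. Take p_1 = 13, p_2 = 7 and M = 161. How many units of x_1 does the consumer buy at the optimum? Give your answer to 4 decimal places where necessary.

x_1* = 5.359

Let x_1' = x_1−4, x_2' = x_2−8. MRS = (1/2)·x_2'/x_1' = p_1/p_2.
After buying the subsistence bundle (4, 8), a share 1/3 of the remaining income goes to x_1: x_1* = 4 + 1/3·(M − 4p_1 − 8p_2)/p_1.
Discretionary income = 161 − 4·13 − 8·7 = 53; x_1* = 4 + 1/3·53/13 = 5.359.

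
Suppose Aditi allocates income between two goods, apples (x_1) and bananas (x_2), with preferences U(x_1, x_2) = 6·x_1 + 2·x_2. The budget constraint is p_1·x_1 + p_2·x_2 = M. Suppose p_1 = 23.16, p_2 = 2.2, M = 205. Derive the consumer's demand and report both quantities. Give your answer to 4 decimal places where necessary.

Perfect substitutes: compare marginal utility per dollar. 6/p_1 vs 2/p_2 → 0.2591 vs 0.9091.
x_2 gives more utility per dollar, so spend all income on x_2: x_2* = M/p_2, x_1* = 0.
Numerically: x_1* = 0, x_2* = 93.1818.

x_1* = 0, x_2* = 93.1818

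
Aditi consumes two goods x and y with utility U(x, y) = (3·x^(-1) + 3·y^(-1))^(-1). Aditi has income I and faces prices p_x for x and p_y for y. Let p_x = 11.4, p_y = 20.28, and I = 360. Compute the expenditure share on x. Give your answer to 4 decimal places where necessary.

share on x = 0.4285

MRS = MU_x/MU_y = (y/x)^(2). Set equal to p_x/p_y.
Solve for the ratio: y/x = [p_x/p_y]^(0.5).
With the ratio pinned down, the budget gives x* = I/(p_x + p_y·(y/x)) and y* = (y/x)·x*.
Numerically y/x = 0.749753, so x* = 360/(11.4 + 20.28·0.749753) = 13.5313 and y* = 0.749753·13.5313 = 10.1451.
Expenditure on x: 11.4·13.5313 = 154.2567; share = 0.4285.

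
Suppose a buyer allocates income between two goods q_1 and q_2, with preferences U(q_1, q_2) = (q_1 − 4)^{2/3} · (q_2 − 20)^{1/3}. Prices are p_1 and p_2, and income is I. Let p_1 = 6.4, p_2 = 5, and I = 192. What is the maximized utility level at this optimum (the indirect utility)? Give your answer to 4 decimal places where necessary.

This is Cobb-Douglas in (q_1−4, q_2−20): tangency gives 2/3·p_2·(q_2−20) = 1/3·p_1·(q_1−4).
After buying the subsistence bundle (4, 20), a share 2/3 of the remaining income goes to q_1: q_1* = 4 + 2/3·(I − 4p_1 − 20p_2)/p_1.
Discretionary income = 192 − 4·6.4 − 20·5 = 66.4; q_1* = 4 + 2/3·66.4/6.4 = 10.9167; q_2* = 20 + 1/3·66.4/5 = 24.4267.
Utility at the optimum: U(10.9167, 24.4267) = 5.9606.

V = 5.9606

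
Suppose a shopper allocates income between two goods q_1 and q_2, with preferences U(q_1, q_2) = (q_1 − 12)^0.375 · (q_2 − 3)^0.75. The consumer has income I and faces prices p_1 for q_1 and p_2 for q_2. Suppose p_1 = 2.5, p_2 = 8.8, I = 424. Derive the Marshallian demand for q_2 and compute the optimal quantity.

Let q_1' = q_1−12, q_2' = q_2−3. MRS = (1/2)·q_2'/q_1' = p_1/p_2.
After buying the subsistence bundle (12, 3), a share 1/3 of the remaining income goes to q_1: q_1* = 12 + 1/3·(I − 12p_1 − 3p_2)/p_1.
Discretionary income = 424 − 12·2.5 − 3·8.8 = 367.6; q_2* = 3 + 2/3·367.6/8.8 = 30.8485.

q_2* = 30.8485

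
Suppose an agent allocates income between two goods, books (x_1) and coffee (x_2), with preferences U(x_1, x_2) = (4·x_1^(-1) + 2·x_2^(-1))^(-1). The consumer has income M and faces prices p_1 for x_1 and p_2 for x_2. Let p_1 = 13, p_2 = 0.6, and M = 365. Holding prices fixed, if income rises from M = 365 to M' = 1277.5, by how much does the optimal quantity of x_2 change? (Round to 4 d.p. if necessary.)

Δx_2* = 200.5634

With the ratio pinned down, the budget gives x_1* = M/(p_1 + p_2·(x_2/x_1)) and x_2* = (x_2/x_1)·x_1*.
Numerically x_2/x_1 = 3.291403, so x_1* = 365/(13 + 0.6·3.291403) = 24.3742 and x_2* = 3.291403·24.3742 = 80.2254.
At M' = 1277.5: x_2* = 280.7888. Change: 280.7888 − 80.2254 = 200.5634.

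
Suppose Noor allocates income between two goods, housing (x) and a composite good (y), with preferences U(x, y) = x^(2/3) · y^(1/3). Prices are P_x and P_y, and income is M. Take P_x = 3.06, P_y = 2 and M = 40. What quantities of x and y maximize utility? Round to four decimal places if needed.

Tangency: MRS = 2·y/x = P_x/P_y.
So 2/3·P_y·y = 1/3·P_x·x; combined with the budget, a share 2/3 of income goes to x.
Demand: x*(P_x,P_y,M) = 2/3·M/P_x and y* = 1/3·M/P_y.
At P_x=3.06, P_y=2, M=40: x* = 2/3·40/3.06 = 8.7146, y* = 6.6667.

x* = 8.7146, y* = 6.6667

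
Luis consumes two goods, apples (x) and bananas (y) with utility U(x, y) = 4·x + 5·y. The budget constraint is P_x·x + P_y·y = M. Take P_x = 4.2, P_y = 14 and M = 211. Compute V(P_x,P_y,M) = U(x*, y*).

Linear utility — the consumer picks whichever good has higher MU/price: 4/4.2 = 0.9524 vs 5/14 = 0.3571.
x gives more utility per dollar, so spend all income on x: x* = M/P_x, y* = 0.
Numerically: x* = 50.2381, y* = 0.
Utility at the optimum: U(50.2381, 0) = 200.9524.

V = 200.9524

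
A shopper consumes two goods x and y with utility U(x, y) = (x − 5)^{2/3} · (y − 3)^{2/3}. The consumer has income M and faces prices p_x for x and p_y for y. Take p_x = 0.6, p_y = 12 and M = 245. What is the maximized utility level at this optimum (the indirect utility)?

V = 129.4875

This is Cobb-Douglas in (x−5, y−3): tangency gives 2/3·p_y·(y−3) = 2/3·p_x·(x−5).
After buying the subsistence bundle (5, 3), a share 0.5 of the remaining income goes to x: x* = 5 + 0.5·(M − 5p_x − 3p_y)/p_x.
Discretionary income = 245 − 5·0.6 − 3·12 = 206; x* = 5 + 0.5·206/0.6 = 176.6667; y* = 3 + 0.5·206/12 = 11.5833.
Utility at the optimum: U(176.6667, 11.5833) = 129.4875.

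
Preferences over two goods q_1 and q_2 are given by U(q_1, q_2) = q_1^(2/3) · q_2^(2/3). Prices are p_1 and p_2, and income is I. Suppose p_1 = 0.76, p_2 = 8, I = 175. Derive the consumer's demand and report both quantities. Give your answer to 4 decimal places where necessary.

q_1* = 115.1316, q_2* = 10.9375

Tangency: MRS = q_2/q_1 = p_1/p_2.
Rearranging, p_2·q_2 = p_1·q_1. Substituting into the budget gives p_1·q_1·(1 + 1) = I.
Demand: q_1*(p_1,p_2,I) = 0.5·I/p_1 and q_2* = 0.5·I/p_2.
At p_1=0.76, p_2=8, I=175: q_1* = 0.5·175/0.76 = 115.1316, q_2* = 10.9375.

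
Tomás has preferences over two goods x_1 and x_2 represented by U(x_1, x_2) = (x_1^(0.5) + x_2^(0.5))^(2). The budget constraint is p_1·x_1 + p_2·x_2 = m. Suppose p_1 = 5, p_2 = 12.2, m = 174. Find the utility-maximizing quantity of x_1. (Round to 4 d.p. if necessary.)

x_1* = 24.6837

MRS = MU_x_1/MU_x_2 = (x_2/x_1)^(0.5). Set equal to p_1/p_2.
Hence x_2/x_1 = (p_1/p_2)^(1/(0.5)), i.e. raised to the 2 power.
With the ratio pinned down, the budget gives x_1* = m/(p_1 + p_2·(x_2/x_1)) and x_2* = (x_2/x_1)·x_1*.
Numerically x_2/x_1 = 0.167966, so x_1* = 174/(5 + 12.2·0.167966) = 24.6837.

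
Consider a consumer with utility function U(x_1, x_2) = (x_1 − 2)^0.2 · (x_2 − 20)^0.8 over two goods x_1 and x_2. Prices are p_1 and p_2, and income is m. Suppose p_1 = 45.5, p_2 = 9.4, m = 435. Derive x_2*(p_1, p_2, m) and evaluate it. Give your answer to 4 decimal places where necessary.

This is Cobb-Douglas in (x_1−2, x_2−20): tangency gives 0.2·p_2·(x_2−20) = 0.8·p_1·(x_1−2).
After buying the subsistence bundle (2, 20), a share 0.2 of the remaining income goes to x_1: x_1* = 2 + 0.2·(m − 2p_1 − 20p_2)/p_1.
Discretionary income = 435 − 2·45.5 − 20·9.4 = 156; x_2* = 20 + 0.8·156/9.4 = 33.2766.

x_2* = 33.2766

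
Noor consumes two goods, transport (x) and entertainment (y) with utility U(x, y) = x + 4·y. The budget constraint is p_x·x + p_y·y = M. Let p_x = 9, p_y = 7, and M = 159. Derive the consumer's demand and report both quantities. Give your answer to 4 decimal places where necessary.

Linear utility — the consumer picks whichever good has higher MU/price: 1/9 = 0.1111 vs 4/7 = 0.5714.
y gives more utility per dollar, so spend all income on y: y* = M/p_y, x* = 0.
Numerically: x* = 0, y* = 22.7143.

x* = 0, y* = 22.7143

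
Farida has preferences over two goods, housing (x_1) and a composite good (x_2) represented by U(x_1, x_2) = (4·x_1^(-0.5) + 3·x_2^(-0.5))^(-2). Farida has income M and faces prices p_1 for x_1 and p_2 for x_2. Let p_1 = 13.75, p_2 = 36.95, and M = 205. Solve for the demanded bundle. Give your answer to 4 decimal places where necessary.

MRS = MU_x_1/MU_x_2 = (4/3)·(x_2/x_1)^(1.5). Set equal to p_1/p_2.
Solve for the ratio: x_2/x_1 = [(3/4)·p_1/p_2]^(2/3).
Substitute x_2 = (x_2/x_1)·x_1 into the budget: x_1* = M/(p_1 + p_2·(x_2/x_1)).
Numerically x_2/x_1 = 0.427071, so x_1* = 205/(13.75 + 36.95·0.427071) = 6.942 and x_2* = 0.427071·6.942 = 2.9647.

x_1* = 6.942, x_2* = 2.9647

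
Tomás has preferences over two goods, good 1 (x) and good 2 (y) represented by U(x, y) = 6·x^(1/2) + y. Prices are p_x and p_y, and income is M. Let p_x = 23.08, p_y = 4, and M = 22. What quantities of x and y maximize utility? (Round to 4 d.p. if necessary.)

MU_x = 3/√x, MU_y = 1. Tangency: 3/√x = p_x/p_y.
Thus x* = (3·p_y/p_x)² — independent of M — with the rest of income spent on y.
Plugging in: x* = (3·4/23.08)² = 0.2703, y* = 3.9402.

x* = 0.2703, y* = 3.9402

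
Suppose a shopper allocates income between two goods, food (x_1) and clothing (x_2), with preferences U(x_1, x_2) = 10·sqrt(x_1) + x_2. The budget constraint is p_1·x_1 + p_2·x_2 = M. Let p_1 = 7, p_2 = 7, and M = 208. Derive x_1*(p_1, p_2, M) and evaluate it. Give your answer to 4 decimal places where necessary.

x_1* = 25

Utility is quasi-linear in x_2; the FOC for x_1 is 5/√x_1 = p_1/p_2.
Thus x_1* = (5·p_2/p_1)² — independent of M — with the rest of income spent on x_2.
Plugging in: x_1* = (5·7/7)² = 25.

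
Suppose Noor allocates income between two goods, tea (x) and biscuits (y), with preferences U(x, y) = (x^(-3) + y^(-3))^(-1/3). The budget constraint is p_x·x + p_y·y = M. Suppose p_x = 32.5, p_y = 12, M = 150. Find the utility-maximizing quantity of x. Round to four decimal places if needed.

With the ratio pinned down, the budget gives x* = M/(p_x + p_y·(y/x)) and y* = (y/x)·x*.
Numerically y/x = 1.282849, so x* = 150/(32.5 + 12·1.282849) = 3.1319.

x* = 3.1319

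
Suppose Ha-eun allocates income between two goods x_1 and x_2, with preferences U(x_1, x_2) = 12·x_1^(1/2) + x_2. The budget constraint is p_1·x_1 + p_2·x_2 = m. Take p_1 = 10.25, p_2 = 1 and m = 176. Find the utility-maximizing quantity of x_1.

Set MRS = p_1/p_2: 6·x_1^(−1/2) = p_1/p_2.
Thus x_1* = (6·p_2/p_1)² — independent of m — with the rest of income spent on x_2.
Plugging in: x_1* = (6·1/10.25)² = 0.3427.

x_1* = 0.3427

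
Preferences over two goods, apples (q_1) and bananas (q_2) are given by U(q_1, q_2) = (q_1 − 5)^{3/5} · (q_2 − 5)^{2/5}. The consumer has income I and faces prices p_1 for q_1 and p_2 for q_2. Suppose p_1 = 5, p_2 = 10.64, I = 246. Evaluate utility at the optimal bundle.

This is Cobb-Douglas in (q_1−5, q_2−5): tangency gives 0.6·p_2·(q_2−5) = 0.4·p_1·(q_1−5).
After buying the subsistence bundle (5, 5), a share 0.6 of the remaining income goes to q_1: q_1* = 5 + 0.6·(I − 5p_1 − 5p_2)/p_1.
Discretionary income = 246 − 5·5 − 5·10.64 = 167.8; q_1* = 5 + 0.6·167.8/5 = 25.136; q_2* = 5 + 0.4·167.8/10.64 = 11.3083.
Utility at the optimum: U(25.136, 11.3083) = 12.6575.

V = 12.6575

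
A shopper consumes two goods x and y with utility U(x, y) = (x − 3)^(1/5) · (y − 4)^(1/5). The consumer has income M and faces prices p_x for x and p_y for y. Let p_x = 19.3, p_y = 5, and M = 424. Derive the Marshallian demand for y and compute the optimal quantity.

This is Cobb-Douglas in (x−3, y−4): tangency gives 0.2·p_y·(y−4) = 0.2·p_x·(x−3).
Substituting into the budget: x* = 3 + 0.5·(M − 3·p_x − 4·p_y)/p_x, and y* = 4 + 0.5·(…)/p_y.
Discretionary income = 424 − 3·19.3 − 4·5 = 346.1; y* = 4 + 0.5·346.1/5 = 38.61.

y* = 38.61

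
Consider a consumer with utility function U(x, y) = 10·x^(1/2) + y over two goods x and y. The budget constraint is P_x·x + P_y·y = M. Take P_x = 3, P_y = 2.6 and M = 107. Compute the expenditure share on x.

share on x = 0.5265

Utility is quasi-linear in y; the FOC for x is 5/√x = P_x/P_y.
Solve: √x = 5·P_y/P_x, so x*(P_x,P_y) = (5·P_y/P_x)², and y* = (M − P_x·x*)/P_y.
Plugging in: x* = (5·2.6/3)² = 18.7778, y* = 19.4872.
Expenditure on x: 3·18.7778 = 56.3333; share = 0.5265.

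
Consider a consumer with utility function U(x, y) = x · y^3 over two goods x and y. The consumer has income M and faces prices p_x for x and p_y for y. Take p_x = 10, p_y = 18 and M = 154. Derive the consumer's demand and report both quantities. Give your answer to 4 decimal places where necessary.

The MRS is (1/3)·y/x. Set MRS = p_x/p_y.
Rearranging, p_y·y = 3·p_x·x. Substituting into the budget gives p_x·x·(1 + 3) = M.
Demand: x*(p_x,p_y,M) = 0.25·M/p_x and y* = 0.75·M/p_y.
At p_x=10, p_y=18, M=154: x* = 0.25·154/10 = 3.85, y* = 6.4167.

x* = 3.85, y* = 6.4167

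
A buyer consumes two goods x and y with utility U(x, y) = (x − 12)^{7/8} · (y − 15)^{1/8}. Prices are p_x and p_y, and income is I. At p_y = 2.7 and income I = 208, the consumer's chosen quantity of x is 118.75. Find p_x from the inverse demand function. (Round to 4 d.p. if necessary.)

MRS = 7·(y−15)/(x−12). Tangency with p_x/p_y gives y−15 = (1/7)·(p_x/p_y)·(x−12).
Substituting into the budget: x* = 12 + 0.875·(I − 12·p_x − 15·p_y)/p_x, and y* = 15 + 0.125·(…)/p_y.
Set x* = 118.75 in the demand function and solve for p_x: p_x = 1.25.

p_x = 1.25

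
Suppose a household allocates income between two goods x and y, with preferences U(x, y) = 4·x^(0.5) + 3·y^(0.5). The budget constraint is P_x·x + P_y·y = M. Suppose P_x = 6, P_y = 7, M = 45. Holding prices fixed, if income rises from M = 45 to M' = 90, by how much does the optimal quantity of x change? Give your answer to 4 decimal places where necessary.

With the ratio pinned down, the budget gives x* = M/(P_x + P_y·(y/x)) and y* = (y/x)·x*.
Numerically y/x = 0.413265, so x* = 45/(6 + 7·0.413265) = 5.0602.
At M' = 90: x* = 10.1205. Change: 10.1205 − 5.0602 = 5.0602.

Δx* = 5.0602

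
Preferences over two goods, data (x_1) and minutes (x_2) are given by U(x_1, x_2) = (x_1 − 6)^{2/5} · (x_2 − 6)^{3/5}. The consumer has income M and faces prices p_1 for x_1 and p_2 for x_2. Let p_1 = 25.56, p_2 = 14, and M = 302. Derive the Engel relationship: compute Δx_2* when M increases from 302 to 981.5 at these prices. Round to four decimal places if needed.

Substituting into the budget: x_1* = 6 + 0.4·(M − 6·p_1 − 6·p_2)/p_1, and x_2* = 6 + 0.6·(…)/p_2.
Discretionary income = 302 − 6·25.56 − 6·14 = 64.64; x_2* = 6 + 0.6·64.64/14 = 8.7703.
At M' = 981.5: x_2* = 37.8917. Change: 37.8917 − 8.7703 = 29.1214.

Δx_2* = 29.1214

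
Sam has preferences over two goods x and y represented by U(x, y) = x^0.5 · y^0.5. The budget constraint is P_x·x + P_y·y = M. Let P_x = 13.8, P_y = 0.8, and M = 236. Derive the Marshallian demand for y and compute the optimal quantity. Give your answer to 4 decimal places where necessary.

MU_x/MU_y = (0.5·y)/(0.5·x); tangency sets this equal to P_x/P_y.
Rearranging, P_y·y = P_x·x. Substituting into the budget gives P_x·x·(1 + 1) = M.
Demand: x*(P_x,P_y,M) = 0.5·M/P_x and y* = 0.5·M/P_y.
At P_x=13.8, P_y=0.8, M=236: y* = 0.5·236/0.8 = 147.5.

y* = 147.5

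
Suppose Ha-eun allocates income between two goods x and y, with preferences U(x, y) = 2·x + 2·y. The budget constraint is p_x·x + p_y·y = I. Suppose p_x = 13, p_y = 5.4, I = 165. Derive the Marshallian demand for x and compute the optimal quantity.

x* = 0

Linear utility — the consumer picks whichever good has higher MU/price: 2/13 = 0.1538 vs 2/5.4 = 0.3704.
y gives more utility per dollar, so spend all income on y: y* = I/p_y, x* = 0.
Numerically: x* = 0, y* = 30.5556.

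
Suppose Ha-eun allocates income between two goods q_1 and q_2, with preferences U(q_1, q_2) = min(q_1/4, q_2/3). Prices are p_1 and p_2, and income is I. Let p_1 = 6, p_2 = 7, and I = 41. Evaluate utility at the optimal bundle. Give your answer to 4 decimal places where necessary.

V = 0.9111

With perfect complements, no substitution: consume in ratio q_1:q_2 = 4:3.
Budget: p_1·q_1 + p_2·(3/4)·q_1 = I, so (4·p_1 + 3·p_2)·q_1 = 4·I.
Demand: q_1*(p_1,p_2,I) = 4·I/(4·p_1 + 3·p_2), q_2* = 3·I/(4·p_1 + 3·p_2).
Here 4·6 + 3·7 = 45, giving q_1* = 3.6444 and q_2* = 2.7333.
Utility at the optimum: U(3.6444, 2.7333) = 0.9111.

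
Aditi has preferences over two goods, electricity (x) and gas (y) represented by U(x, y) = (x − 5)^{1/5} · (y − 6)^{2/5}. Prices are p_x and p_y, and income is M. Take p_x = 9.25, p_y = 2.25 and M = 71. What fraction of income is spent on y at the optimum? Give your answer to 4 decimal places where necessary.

share on y = 0.2958

This is Cobb-Douglas in (x−5, y−6): tangency gives 0.2·p_y·(y−6) = 0.4·p_x·(x−5).
Substituting into the budget: x* = 5 + 1/3·(M − 5·p_x − 6·p_y)/p_x, and y* = 6 + 2/3·(…)/p_y.
Discretionary income = 71 − 5·9.25 − 6·2.25 = 11.25; x* = 5 + 1/3·11.25/9.25 = 5.4054; y* = 6 + 2/3·11.25/2.25 = 9.3333.
Expenditure on y: 2.25·9.3333 = 21; share = 0.2958.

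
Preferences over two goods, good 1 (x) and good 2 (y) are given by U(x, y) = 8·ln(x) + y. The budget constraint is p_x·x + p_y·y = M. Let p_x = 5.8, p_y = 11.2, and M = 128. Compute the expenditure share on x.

Set MRS = p_x/p_y: (8/x)/1 = p_x/p_y.
So x*(p_x,p_y) = 8·p_y/p_x, independent of income; and y* = (M − 8·p_y)/p_y.
At the given prices: x* = 8·11.2/5.8 = 15.4483, and y* = 3.4286.
Expenditure on x: 5.8·15.4483 = 89.6; share = 0.7.

share on x = 0.7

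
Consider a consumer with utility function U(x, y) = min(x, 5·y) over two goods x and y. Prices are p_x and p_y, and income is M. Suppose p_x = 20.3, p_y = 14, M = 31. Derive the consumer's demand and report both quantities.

x* = 1.342, y* = 0.2684

With perfect complements, no substitution: consume in ratio x:y = 5:1.
Budget: p_x·x + p_y·(1/5)·x = M, so (5·p_x + p_y)·x = 5·M.
Demand: x*(p_x,p_y,M) = 5·M/(5·p_x + p_y), y* = M/(5·p_x + p_y).
Here 5·20.3 + 14 = 115.5, giving x* = 1.342 and y* = 0.2684.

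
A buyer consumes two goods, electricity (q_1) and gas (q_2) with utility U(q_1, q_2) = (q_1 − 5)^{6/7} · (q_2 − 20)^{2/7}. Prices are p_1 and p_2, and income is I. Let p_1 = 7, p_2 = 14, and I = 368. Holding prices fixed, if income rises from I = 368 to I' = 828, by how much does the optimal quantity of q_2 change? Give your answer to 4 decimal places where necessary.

After buying the subsistence bundle (5, 20), a share 0.75 of the remaining income goes to q_1: q_1* = 5 + 0.75·(I − 5p_1 − 20p_2)/p_1.
Discretionary income = 368 − 5·7 − 20·14 = 53; q_2* = 20 + 0.25·53/14 = 20.9464.
At I' = 828: q_2* = 29.1607. Change: 29.1607 − 20.9464 = 8.2143.

Δq_2* = 8.2143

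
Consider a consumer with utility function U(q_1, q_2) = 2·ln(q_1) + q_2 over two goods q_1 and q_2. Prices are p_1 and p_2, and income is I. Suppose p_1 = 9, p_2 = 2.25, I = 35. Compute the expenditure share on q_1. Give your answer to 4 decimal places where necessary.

share on q_1 = 0.1286

MU_q_1 = 2/q_1, MU_q_2 = 1. Tangency: 2/q_1 = p_1/p_2.
So q_1*(p_1,p_2) = 2·p_2/p_1, independent of income; and q_2* = (I − 2·p_2)/p_2.
At the given prices: q_1* = 2·2.25/9 = 0.5, and q_2* = 13.5556.
Expenditure on q_1: 9·0.5 = 4.5; share = 0.1286.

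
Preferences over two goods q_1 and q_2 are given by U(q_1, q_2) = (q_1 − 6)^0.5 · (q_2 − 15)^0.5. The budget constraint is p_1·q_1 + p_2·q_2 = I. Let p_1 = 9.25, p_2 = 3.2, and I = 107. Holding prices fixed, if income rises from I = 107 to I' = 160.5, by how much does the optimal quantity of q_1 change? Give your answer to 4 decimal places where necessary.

Δq_1* = 2.8919

This is Cobb-Douglas in (q_1−6, q_2−15): tangency gives 0.5·p_2·(q_2−15) = 0.5·p_1·(q_1−6).
After buying the subsistence bundle (6, 15), a share 0.5 of the remaining income goes to q_1: q_1* = 6 + 0.5·(I − 6p_1 − 15p_2)/p_1.
Discretionary income = 107 − 6·9.25 − 15·3.2 = 3.5; q_1* = 6 + 0.5·3.5/9.25 = 6.1892.
At I' = 160.5: q_1* = 9.0811. Change: 9.0811 − 6.1892 = 2.8919.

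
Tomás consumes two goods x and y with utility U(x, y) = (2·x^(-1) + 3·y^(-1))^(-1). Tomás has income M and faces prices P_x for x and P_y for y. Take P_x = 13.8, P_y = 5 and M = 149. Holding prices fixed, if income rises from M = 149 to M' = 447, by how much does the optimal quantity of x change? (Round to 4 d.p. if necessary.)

Δx* = 12.4304

From the CES first-order condition, (2/3)·(y/x)^(2) = P_x/P_y.
Hence y/x = ((3/2)·P_x/P_y)^(1/(2)), i.e. raised to the 0.5 power.
Substitute y = (y/x)·x into the budget: x* = M/(P_x + P_y·(y/x)).
Numerically y/x = 2.034699, so x* = 149/(13.8 + 5·2.034699) = 6.2152.
At M' = 447: x* = 18.6456. Change: 18.6456 − 6.2152 = 12.4304.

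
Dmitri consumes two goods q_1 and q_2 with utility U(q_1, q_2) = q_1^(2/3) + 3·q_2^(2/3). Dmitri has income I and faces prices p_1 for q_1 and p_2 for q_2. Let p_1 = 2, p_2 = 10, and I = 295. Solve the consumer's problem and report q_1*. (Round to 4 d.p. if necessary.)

From the CES first-order condition, (1/3)·(q_2/q_1)^(1/3) = p_1/p_2.
Solve for the ratio: q_2/q_1 = [3·p_1/p_2]^(3).
With the ratio pinned down, the budget gives q_1* = I/(p_1 + p_2·(q_2/q_1)) and q_2* = (q_2/q_1)·q_1*.
Numerically q_2/q_1 = 0.216, so q_1* = 295/(2 + 10·0.216) = 70.9135.

q_1* = 70.9135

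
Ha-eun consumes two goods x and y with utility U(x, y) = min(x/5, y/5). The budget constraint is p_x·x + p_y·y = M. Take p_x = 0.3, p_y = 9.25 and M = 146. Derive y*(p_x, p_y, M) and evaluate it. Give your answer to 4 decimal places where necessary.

With perfect complements, no substitution: consume in ratio x:y = 5:5.
Budget: p_x·x + p_y·x = M, so (5·p_x + 5·p_y)·x = 5·M.
Demand: x*(p_x,p_y,M) = 5·M/(5·p_x + 5·p_y), y* = 5·M/(5·p_x + 5·p_y).
Here 5·0.3 + 5·9.25 = 47.75, giving y* = 15.288.

y* = 15.288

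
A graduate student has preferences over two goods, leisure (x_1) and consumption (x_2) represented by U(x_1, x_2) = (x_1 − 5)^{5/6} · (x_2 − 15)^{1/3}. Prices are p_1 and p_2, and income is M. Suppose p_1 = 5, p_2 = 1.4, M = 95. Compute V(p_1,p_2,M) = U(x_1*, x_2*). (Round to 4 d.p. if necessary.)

V = 10.9039

This is Cobb-Douglas in (x_1−5, x_2−15): tangency gives 5/6·p_2·(x_2−15) = 1/3·p_1·(x_1−5).
After buying the subsistence bundle (5, 15), a share 5/7 of the remaining income goes to x_1: x_1* = 5 + 5/7·(M − 5p_1 − 15p_2)/p_1.
Discretionary income = 95 − 5·5 − 15·1.4 = 49; x_1* = 5 + 5/7·49/5 = 12; x_2* = 15 + 2/7·49/1.4 = 25.
Utility at the optimum: U(12, 25) = 10.9039.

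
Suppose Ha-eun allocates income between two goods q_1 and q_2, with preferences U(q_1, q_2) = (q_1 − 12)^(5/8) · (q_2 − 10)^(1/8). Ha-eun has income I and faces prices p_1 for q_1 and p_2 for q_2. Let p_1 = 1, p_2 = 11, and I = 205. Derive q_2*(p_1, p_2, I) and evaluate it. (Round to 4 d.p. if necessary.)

Discretionary income = 205 − 12·1 − 10·11 = 83; q_2* = 10 + 1/6·83/11 = 11.2576.

q_2* = 11.2576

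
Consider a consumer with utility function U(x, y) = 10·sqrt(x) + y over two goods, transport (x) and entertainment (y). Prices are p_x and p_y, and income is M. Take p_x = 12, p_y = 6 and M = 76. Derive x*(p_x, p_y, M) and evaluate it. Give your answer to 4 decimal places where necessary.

x* = 6.25

MU_x = 5/√x, MU_y = 1. Tangency: 5/√x = p_x/p_y.
Thus x* = (5·p_y/p_x)² — independent of M — with the rest of income spent on y.
Plugging in: x* = (5·6/12)² = 6.25.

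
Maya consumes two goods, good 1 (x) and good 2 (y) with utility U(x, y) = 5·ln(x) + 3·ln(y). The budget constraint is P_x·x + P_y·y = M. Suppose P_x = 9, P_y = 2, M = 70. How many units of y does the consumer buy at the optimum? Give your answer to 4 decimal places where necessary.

At P_x=9, P_y=2, M=70: y* = 0.375·70/2 = 13.125.

y* = 13.125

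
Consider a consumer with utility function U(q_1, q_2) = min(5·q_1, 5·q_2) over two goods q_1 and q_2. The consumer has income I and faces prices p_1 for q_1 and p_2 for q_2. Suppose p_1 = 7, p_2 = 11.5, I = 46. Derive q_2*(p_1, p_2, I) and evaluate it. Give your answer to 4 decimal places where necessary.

q_2* = 2.4865

Leontief preferences: the optimum is at the kink where q_1/5 = q_2/5, i.e. q_2 = q_1.
Budget: p_1·q_1 + p_2·q_1 = I, so (5·p_1 + 5·p_2)·q_1 = 5·I.
Demand: q_1*(p_1,p_2,I) = 5·I/(5·p_1 + 5·p_2), q_2* = 5·I/(5·p_1 + 5·p_2).
Here 5·7 + 5·11.5 = 92.5, giving q_2* = 2.4865.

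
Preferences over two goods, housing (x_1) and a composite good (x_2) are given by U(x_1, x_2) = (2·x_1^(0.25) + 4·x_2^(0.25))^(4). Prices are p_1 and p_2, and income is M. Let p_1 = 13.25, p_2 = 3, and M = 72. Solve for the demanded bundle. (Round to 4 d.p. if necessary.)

Substitute x_2 = (x_2/x_1)·x_1 into the budget: x_1* = M/(p_1 + p_2·(x_2/x_1)).
Numerically x_2/x_1 = 18.259946, so x_1* = 72/(13.25 + 3·18.259946) = 1.0584 and x_2* = 18.259946·1.0584 = 19.3256.

x_1* = 1.0584, x_2* = 19.3256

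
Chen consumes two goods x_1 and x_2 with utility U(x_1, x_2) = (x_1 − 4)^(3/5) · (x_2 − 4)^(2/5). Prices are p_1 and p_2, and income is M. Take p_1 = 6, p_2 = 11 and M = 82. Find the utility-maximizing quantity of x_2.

x_2* = 4.5091

This is Cobb-Douglas in (x_1−4, x_2−4): tangency gives 0.6·p_2·(x_2−4) = 0.4·p_1·(x_1−4).
After buying the subsistence bundle (4, 4), a share 0.6 of the remaining income goes to x_1: x_1* = 4 + 0.6·(M − 4p_1 − 4p_2)/p_1.
Discretionary income = 82 − 4·6 − 4·11 = 14; x_2* = 4 + 0.4·14/11 = 4.5091.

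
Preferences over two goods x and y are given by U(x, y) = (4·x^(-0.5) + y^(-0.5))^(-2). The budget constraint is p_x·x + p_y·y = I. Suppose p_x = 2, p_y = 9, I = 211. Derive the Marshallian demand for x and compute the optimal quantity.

x* = 63.7391

MU_x ∝ 4·x^(-1.5), MU_y ∝ y^(-1.5), so MRS = 4·(y/x)^(1.5) = p_x/p_y.
Solve for the ratio: y/x = [(1/4)·p_x/p_y]^(2/3).
Substitute y = (y/x)·x into the budget: x* = I/(p_x + p_y·(y/x)).
Numerically y/x = 0.145597, so x* = 211/(2 + 9·0.145597) = 63.7391.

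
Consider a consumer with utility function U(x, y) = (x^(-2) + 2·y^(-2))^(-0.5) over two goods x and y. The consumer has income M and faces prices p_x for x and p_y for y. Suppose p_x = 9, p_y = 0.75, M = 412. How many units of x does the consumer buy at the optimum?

MU_x ∝ x^(-3), MU_y ∝ 2·y^(-3), so MRS = (1/2)·(y/x)^(3) = p_x/p_y.
Solve for the ratio: y/x = [2·p_x/p_y]^(1/3).
Substitute y = (y/x)·x into the budget: x* = M/(p_x + p_y·(y/x)).
Numerically y/x = 2.884499, so x* = 412/(9 + 0.75·2.884499) = 36.9064.

x* = 36.9064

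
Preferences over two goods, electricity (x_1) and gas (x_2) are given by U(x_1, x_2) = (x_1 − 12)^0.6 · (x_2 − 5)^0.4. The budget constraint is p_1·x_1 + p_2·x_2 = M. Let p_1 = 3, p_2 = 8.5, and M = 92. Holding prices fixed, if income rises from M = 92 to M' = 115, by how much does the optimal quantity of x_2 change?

Δx_2* = 1.0824

After buying the subsistence bundle (12, 5), a share 0.6 of the remaining income goes to x_1: x_1* = 12 + 0.6·(M − 12p_1 − 5p_2)/p_1.
Discretionary income = 92 − 12·3 − 5·8.5 = 13.5; x_2* = 5 + 0.4·13.5/8.5 = 5.6353.
At M' = 115: x_2* = 6.7176. Change: 6.7176 − 5.6353 = 1.0824.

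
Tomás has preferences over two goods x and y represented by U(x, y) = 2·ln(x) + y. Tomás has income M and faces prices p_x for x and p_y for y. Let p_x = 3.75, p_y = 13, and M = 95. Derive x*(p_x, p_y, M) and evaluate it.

x* = 6.9333

MU_x = 2/x, MU_y = 1. Tangency: 2/x = p_x/p_y.
So x*(p_x,p_y) = 2·p_y/p_x, independent of income; and y* = (M − 2·p_y)/p_y.
At the given prices: x* = 2·13/3.75 = 6.9333.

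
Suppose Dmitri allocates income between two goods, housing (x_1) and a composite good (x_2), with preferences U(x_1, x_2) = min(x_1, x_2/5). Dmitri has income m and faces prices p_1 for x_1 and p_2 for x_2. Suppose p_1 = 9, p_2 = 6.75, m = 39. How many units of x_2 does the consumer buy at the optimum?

x_2* = 4.5614

Leontief preferences: the optimum is at the kink where x_1/1 = x_2/5, i.e. x_2 = 5·x_1.
Budget: p_1·x_1 + p_2·5·x_1 = m, so (p_1 + 5·p_2)·x_1 = m.
Demand: x_1*(p_1,p_2,m) = m/(p_1 + 5·p_2), x_2* = 5·m/(p_1 + 5·p_2).
Here 9 + 5·6.75 = 42.75, giving x_2* = 4.5614.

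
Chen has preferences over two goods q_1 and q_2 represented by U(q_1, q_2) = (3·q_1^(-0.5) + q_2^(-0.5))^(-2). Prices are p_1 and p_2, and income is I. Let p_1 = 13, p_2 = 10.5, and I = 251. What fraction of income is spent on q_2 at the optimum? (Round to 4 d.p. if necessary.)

With the ratio pinned down, the budget gives q_1* = I/(p_1 + p_2·(q_2/q_1)) and q_2* = (q_2/q_1)·q_1*.
Numerically q_2/q_1 = 0.554313, so q_1* = 251/(13 + 10.5·0.554313) = 13.3367 and q_2* = 0.554313·13.3367 = 7.3927.
Expenditure on q_2: 10.5·7.3927 = 77.6233; share = 0.3093.

share on q_2 = 0.3093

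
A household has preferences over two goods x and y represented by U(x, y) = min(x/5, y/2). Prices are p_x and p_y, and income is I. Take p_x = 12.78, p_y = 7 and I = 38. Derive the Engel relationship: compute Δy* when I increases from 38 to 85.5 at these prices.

Δy* = 1.2195

With perfect complements, no substitution: consume in ratio x:y = 5:2.
Budget: p_x·x + p_y·(2/5)·x = I, so (5·p_x + 2·p_y)·x = 5·I.
Demand: x*(p_x,p_y,I) = 5·I/(5·p_x + 2·p_y), y* = 2·I/(5·p_x + 2·p_y).
Here 5·12.78 + 2·7 = 77.9, giving y* = 0.9756.
At I' = 85.5: y* = 2.1951. Change: 2.1951 − 0.9756 = 1.2195.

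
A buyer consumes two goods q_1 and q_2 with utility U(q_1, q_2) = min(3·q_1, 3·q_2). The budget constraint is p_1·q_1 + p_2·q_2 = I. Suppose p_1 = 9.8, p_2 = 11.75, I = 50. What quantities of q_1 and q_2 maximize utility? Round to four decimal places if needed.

With perfect complements, no substitution: consume in ratio q_1:q_2 = 3:3.
Budget: p_1·q_1 + p_2·q_1 = I, so (3·p_1 + 3·p_2)·q_1 = 3·I.
Demand: q_1*(p_1,p_2,I) = 3·I/(3·p_1 + 3·p_2), q_2* = 3·I/(3·p_1 + 3·p_2).
Here 3·9.8 + 3·11.75 = 64.65, giving q_1* = 2.3202 and q_2* = 2.3202.

q_1* = 2.3202, q_2* = 2.3202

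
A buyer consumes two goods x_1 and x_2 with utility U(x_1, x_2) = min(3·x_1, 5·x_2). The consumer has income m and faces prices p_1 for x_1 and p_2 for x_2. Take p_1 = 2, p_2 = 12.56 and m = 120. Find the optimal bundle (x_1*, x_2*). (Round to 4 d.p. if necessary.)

x_1* = 12.5839, x_2* = 7.5503

Here 5·2 + 3·12.56 = 47.68, giving x_1* = 12.5839 and x_2* = 7.5503.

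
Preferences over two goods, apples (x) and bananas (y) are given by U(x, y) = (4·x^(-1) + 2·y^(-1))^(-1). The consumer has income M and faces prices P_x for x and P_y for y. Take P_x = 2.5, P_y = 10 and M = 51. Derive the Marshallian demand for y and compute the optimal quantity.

MRS = MU_x/MU_y = 2·(y/x)^(2). Set equal to P_x/P_y.
Hence y/x = ((1/2)·P_x/P_y)^(1/(2)), i.e. raised to the 0.5 power.
Substitute y = (y/x)·x into the budget: x* = M/(P_x + P_y·(y/x)).
Numerically y/x = 0.353553, so x* = 51/(2.5 + 10·0.353553) = 8.45 and y* = 0.353553·8.45 = 2.9875.

y* = 2.9875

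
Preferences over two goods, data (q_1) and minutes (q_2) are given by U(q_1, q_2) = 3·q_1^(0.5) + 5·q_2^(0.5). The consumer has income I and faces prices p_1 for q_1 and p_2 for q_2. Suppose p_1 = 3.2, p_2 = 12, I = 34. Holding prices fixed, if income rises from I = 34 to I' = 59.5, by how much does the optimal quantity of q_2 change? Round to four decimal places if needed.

Δq_2* = 0.9043

With the ratio pinned down, the budget gives q_1* = I/(p_1 + p_2·(q_2/q_1)) and q_2* = (q_2/q_1)·q_1*.
Numerically q_2/q_1 = 0.197531, so q_1* = 34/(3.2 + 12·0.197531) = 6.1037 and q_2* = 0.197531·6.1037 = 1.2057.
At I' = 59.5: q_2* = 2.1099. Change: 2.1099 − 1.2057 = 0.9043.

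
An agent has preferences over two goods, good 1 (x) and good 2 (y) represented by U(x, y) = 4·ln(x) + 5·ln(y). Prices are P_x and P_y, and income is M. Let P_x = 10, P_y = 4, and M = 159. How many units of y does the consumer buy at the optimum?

The MRS is (4/5)·y/x. Set MRS = P_x/P_y.
So 4·P_y·y = 5·P_x·x; combined with the budget, a share 4/9 of income goes to x.
Demand: x*(P_x,P_y,M) = 4/9·M/P_x and y* = 5/9·M/P_y.
At P_x=10, P_y=4, M=159: y* = 5/9·159/4 = 22.0833.

y* = 22.0833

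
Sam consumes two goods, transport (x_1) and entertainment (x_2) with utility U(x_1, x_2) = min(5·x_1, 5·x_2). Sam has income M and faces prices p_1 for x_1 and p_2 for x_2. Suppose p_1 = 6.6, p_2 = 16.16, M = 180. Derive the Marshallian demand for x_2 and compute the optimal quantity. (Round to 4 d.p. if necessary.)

x_2* = 7.9086

With perfect complements, no substitution: consume in ratio x_1:x_2 = 5:5.
Budget: p_1·x_1 + p_2·x_1 = M, so (5·p_1 + 5·p_2)·x_1 = 5·M.
Demand: x_1*(p_1,p_2,M) = 5·M/(5·p_1 + 5·p_2), x_2* = 5·M/(5·p_1 + 5·p_2).
Here 5·6.6 + 5·16.16 = 113.8, giving x_2* = 7.9086.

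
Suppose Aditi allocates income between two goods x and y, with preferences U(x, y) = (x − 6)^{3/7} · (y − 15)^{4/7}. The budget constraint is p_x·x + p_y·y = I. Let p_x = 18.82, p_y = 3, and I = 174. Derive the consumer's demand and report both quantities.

x* = 6.3662, y* = 18.0629

Let x' = x−6, y' = y−15. MRS = (3/4)·y'/x' = p_x/p_y.
After buying the subsistence bundle (6, 15), a share 3/7 of the remaining income goes to x: x* = 6 + 3/7·(I − 6p_x − 15p_y)/p_x.
Discretionary income = 174 − 6·18.82 − 15·3 = 16.08; x* = 6 + 3/7·16.08/18.82 = 6.3662; y* = 15 + 4/7·16.08/3 = 18.0629.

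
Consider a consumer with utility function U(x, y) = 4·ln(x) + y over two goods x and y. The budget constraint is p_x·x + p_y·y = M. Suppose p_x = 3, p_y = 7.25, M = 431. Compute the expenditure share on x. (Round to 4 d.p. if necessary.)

MU_x = 4/x, MU_y = 1. Tangency: 4/x = p_x/p_y.
So x*(p_x,p_y) = 4·p_y/p_x, independent of income; and y* = (M − 4·p_y)/p_y.
At the given prices: x* = 4·7.25/3 = 9.6667, and y* = 55.4483.
Expenditure on x: 3·9.6667 = 29; share = 0.0673.

share on x = 0.0673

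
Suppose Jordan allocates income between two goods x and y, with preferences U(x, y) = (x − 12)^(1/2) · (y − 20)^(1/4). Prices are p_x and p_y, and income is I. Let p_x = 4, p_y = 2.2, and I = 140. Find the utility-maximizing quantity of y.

y* = 27.2727

MRS = 2·(y−20)/(x−12). Tangency with p_x/p_y gives y−20 = (1/2)·(p_x/p_y)·(x−12).
After buying the subsistence bundle (12, 20), a share 2/3 of the remaining income goes to x: x* = 12 + 2/3·(I − 12p_x − 20p_y)/p_x.
Discretionary income = 140 − 12·4 − 20·2.2 = 48; y* = 20 + 1/3·48/2.2 = 27.2727.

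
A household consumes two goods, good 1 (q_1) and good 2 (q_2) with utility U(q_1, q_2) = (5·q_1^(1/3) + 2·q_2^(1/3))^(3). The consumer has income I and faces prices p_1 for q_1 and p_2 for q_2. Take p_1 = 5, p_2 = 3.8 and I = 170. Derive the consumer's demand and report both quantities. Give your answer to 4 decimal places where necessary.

Substitute q_2 = (q_2/q_1)·q_1 into the budget: q_1* = I/(p_1 + p_2·(q_2/q_1)).
Numerically q_2/q_1 = 0.38183, so q_1* = 170/(5 + 3.8·0.38183) = 26.3527 and q_2* = 0.38183·26.3527 = 10.0622.

q_1* = 26.3527, q_2* = 10.0622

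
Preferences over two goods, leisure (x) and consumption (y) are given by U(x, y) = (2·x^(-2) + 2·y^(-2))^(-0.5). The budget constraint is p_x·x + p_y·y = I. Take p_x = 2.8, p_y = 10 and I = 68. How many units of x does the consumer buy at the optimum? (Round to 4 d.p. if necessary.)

x* = 7.2789

From the CES first-order condition, (y/x)^(3) = p_x/p_y.
Solve for the ratio: y/x = [p_x/p_y]^(1/3).
Substitute y = (y/x)·x into the budget: x* = I/(p_x + p_y·(y/x)).
Numerically y/x = 0.654213, so x* = 68/(2.8 + 10·0.654213) = 7.2789.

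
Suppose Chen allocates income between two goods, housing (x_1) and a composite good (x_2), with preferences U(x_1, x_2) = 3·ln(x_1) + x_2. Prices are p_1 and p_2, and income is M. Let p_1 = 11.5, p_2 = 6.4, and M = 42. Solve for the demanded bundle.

x_1* = 1.6696, x_2* = 3.5625

MU_x_1 = 3/x_1, MU_x_2 = 1. Tangency: 3/x_1 = p_1/p_2.
So x_1*(p_1,p_2) = 3·p_2/p_1, independent of income; and x_2* = (M − 3·p_2)/p_2.
At the given prices: x_1* = 3·6.4/11.5 = 1.6696, and x_2* = 3.5625.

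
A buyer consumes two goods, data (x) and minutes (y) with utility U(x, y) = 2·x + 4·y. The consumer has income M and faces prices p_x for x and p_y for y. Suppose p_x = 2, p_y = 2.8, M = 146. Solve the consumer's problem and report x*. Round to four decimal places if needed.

y gives more utility per dollar, so spend all income on y: y* = M/p_y, x* = 0.
Numerically: x* = 0, y* = 52.1429.

x* = 0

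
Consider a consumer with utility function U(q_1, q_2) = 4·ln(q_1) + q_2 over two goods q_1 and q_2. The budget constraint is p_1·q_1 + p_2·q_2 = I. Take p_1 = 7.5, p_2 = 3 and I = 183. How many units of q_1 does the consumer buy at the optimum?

q_1* = 1.6

Set MRS = p_1/p_2: (4/q_1)/1 = p_1/p_2.
So q_1*(p_1,p_2) = 4·p_2/p_1, independent of income; and q_2* = (I − 4·p_2)/p_2.
At the given prices: q_1* = 4·3/7.5 = 1.6.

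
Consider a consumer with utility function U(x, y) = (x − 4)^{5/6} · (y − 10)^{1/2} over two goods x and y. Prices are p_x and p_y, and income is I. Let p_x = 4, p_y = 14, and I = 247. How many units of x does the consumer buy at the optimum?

x* = 18.2188

Discretionary income = 247 − 4·4 − 10·14 = 91; x* = 4 + 0.625·91/4 = 18.2188.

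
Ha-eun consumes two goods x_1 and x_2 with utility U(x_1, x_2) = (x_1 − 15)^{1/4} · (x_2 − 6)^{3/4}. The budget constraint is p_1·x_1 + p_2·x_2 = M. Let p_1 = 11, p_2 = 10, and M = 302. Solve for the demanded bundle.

This is Cobb-Douglas in (x_1−15, x_2−6): tangency gives 0.25·p_2·(x_2−6) = 0.75·p_1·(x_1−15).
After buying the subsistence bundle (15, 6), a share 0.25 of the remaining income goes to x_1: x_1* = 15 + 0.25·(M − 15p_1 − 6p_2)/p_1.
Discretionary income = 302 − 15·11 − 6·10 = 77; x_1* = 15 + 0.25·77/11 = 16.75; x_2* = 6 + 0.75·77/10 = 11.775.

x_1* = 16.75, x_2* = 11.775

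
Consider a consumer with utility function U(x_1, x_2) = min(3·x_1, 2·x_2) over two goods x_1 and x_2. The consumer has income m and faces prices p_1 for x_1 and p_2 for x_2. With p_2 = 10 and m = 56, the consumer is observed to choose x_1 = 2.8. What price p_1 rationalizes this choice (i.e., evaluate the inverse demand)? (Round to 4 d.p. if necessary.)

With perfect complements, no substitution: consume in ratio x_1:x_2 = 2:3.
Budget: p_1·x_1 + p_2·(3/2)·x_1 = m, so (2·p_1 + 3·p_2)·x_1 = 2·m.
Demand: x_1*(p_1,p_2,m) = 2·m/(2·p_1 + 3·p_2), x_2* = 3·m/(2·p_1 + 3·p_2).
Set x_1* = 2.8 in the demand function and solve for p_1: p_1 = 5.

p_1 = 5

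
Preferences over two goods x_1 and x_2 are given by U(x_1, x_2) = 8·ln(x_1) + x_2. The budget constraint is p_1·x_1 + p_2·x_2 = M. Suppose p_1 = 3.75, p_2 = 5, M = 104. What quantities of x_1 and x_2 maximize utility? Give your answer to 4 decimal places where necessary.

Set MRS = p_1/p_2: (8/x_1)/1 = p_1/p_2.
So x_1*(p_1,p_2) = 8·p_2/p_1, independent of income; and x_2* = (M − 8·p_2)/p_2.
At the given prices: x_1* = 8·5/3.75 = 10.6667, and x_2* = 12.8.

x_1* = 10.6667, x_2* = 12.8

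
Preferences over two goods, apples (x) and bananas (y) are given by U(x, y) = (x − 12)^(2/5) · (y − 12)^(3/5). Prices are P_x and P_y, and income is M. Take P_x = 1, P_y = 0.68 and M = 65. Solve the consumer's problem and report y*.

Discretionary income = 65 − 12·1 − 12·0.68 = 44.84; y* = 12 + 0.6·44.84/0.68 = 51.5647.

y* = 51.5647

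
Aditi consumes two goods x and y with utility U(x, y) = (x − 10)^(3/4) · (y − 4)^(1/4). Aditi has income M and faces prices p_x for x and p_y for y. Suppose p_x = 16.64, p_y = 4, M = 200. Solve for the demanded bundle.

x* = 10.7933, y* = 5.1

Let x' = x−10, y' = y−4. MRS = 3·y'/x' = p_x/p_y.
Substituting into the budget: x* = 10 + 0.75·(M − 10·p_x − 4·p_y)/p_x, and y* = 4 + 0.25·(…)/p_y.
Discretionary income = 200 − 10·16.64 − 4·4 = 17.6; x* = 10 + 0.75·17.6/16.64 = 10.7933; y* = 4 + 0.25·17.6/4 = 5.1.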